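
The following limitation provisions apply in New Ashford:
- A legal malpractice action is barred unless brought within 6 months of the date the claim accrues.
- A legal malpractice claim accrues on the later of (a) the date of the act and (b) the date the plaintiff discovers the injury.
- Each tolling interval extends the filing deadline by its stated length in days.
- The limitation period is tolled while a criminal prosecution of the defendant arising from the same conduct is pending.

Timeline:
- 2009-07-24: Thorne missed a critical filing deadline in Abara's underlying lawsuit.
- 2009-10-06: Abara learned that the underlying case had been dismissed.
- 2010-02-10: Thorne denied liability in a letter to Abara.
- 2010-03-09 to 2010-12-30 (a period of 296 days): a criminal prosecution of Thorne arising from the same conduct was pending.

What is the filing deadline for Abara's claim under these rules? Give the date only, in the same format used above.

2011-01-27

The claim accrued on 2009-10-06 — the later of the 2009-07-24 act and the 2009-10-06 discovery.
6 months from 2009-10-06 is 2010-04-06.
Because the pending criminal prosecution ran from 2010-03-09 to 2010-12-30, the deadline is extended by 296 days to 2011-01-27.
None of the other events listed affects the running of the period under the stated rules.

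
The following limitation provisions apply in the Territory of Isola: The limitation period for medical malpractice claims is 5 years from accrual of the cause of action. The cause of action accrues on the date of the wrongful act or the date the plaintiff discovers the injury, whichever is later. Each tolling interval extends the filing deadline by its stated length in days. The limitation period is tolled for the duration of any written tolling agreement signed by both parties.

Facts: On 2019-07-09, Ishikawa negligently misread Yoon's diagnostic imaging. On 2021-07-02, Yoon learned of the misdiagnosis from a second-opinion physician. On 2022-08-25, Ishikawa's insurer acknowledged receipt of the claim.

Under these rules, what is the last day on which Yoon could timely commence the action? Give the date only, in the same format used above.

Taking the later of the act (2019-07-09) and discovery (2021-07-02), the claim accrued on 2021-07-02.
Adding the 5 years base period to 2021-07-02 gives a deadline of 2026-07-02, before any tolling.
Nothing else in the chronology tolls or restarts the period.

2026-07-02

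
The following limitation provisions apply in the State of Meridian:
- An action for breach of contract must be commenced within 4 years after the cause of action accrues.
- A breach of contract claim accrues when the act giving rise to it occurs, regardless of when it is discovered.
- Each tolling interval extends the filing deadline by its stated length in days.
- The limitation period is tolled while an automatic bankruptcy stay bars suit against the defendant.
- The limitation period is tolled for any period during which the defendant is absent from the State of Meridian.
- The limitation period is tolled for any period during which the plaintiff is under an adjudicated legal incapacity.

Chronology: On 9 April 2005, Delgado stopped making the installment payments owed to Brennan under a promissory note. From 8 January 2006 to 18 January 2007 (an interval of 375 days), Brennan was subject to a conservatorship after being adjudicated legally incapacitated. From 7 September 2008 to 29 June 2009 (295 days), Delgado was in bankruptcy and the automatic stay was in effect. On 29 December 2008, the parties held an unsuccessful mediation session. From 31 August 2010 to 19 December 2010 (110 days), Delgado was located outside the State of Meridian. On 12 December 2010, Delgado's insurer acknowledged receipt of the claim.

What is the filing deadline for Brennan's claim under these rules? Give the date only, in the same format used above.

The cause of action accrued on 9 April 2005, the date of the act.
The untolled deadline — 4 years after 9 April 2005 — is 9 April 2009.
The period was tolled for 375 days by the plaintiff's legal incapacity (8 January 2006 to 18 January 2007), pushing the deadline to 19 April 2010.
Because the automatic bankruptcy stay ran from 7 September 2008 to 29 June 2009, the deadline is extended by 295 days to 8 February 2011.
The defendant's absence from the jurisdiction from 31 August 2010 to 19 December 2010 tolled the period for 110 days, extending the deadline to 29 May 2011.
None of the other events listed affects the running of the period under the stated rules.

29 May 2011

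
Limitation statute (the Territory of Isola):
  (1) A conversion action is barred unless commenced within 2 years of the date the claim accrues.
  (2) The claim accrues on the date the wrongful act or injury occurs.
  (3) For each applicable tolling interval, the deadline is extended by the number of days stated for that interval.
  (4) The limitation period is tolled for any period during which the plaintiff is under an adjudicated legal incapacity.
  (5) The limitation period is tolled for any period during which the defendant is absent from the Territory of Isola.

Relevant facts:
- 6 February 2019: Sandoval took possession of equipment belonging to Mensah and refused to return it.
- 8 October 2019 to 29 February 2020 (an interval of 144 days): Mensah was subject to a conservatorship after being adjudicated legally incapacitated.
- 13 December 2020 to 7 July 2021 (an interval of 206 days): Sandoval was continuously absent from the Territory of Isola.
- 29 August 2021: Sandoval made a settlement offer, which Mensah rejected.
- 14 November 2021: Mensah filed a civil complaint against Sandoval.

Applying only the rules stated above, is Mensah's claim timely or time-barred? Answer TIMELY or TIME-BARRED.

The limitation period began to run on 6 February 2019.
The untolled deadline — 2 years after 6 February 2019 — is 6 February 2021.
Because the plaintiff's legal incapacity ran from 8 October 2019 to 29 February 2020, the deadline is extended by 144 days to 30 June 2021.
The defendant's absence from the jurisdiction from 13 December 2020 to 7 July 2021 tolled the period for 206 days, extending the deadline to 22 January 2022.
Nothing else in the chronology tolls or restarts the period.
Mensah filed on 14 November 2021, before the 22 January 2022 deadline, so the action is timely.

TIMELY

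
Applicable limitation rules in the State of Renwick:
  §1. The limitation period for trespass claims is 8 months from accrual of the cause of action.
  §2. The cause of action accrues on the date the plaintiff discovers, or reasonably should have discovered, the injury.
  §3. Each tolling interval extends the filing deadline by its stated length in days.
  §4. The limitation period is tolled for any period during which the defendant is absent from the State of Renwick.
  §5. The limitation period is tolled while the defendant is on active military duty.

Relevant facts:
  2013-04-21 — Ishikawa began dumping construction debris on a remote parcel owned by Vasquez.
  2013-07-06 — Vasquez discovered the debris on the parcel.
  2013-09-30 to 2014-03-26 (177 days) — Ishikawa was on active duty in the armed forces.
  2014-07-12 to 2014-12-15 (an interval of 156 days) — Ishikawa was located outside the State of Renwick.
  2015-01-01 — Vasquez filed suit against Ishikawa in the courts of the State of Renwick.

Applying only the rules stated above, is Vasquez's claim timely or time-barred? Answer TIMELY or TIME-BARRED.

TIMELY

The claim did not accrue until Vasquez discovered the injury on 2013-07-06; the 2013-04-21 act date does not start the clock under the stated rule.
Adding the 8 months base period to 2013-07-06 gives a deadline of 2014-03-06, before any tolling.
Because the defendant's active military service ran from 2013-09-30 to 2014-03-26, the deadline is extended by 177 days to 2014-08-30.
The period was tolled for 156 days by the defendant's absence from the jurisdiction (2014-07-12 to 2014-12-15), pushing the deadline to 2015-02-02.
Filing on 2015-01-01 beat the 2015-02-02 deadline — the action is timely.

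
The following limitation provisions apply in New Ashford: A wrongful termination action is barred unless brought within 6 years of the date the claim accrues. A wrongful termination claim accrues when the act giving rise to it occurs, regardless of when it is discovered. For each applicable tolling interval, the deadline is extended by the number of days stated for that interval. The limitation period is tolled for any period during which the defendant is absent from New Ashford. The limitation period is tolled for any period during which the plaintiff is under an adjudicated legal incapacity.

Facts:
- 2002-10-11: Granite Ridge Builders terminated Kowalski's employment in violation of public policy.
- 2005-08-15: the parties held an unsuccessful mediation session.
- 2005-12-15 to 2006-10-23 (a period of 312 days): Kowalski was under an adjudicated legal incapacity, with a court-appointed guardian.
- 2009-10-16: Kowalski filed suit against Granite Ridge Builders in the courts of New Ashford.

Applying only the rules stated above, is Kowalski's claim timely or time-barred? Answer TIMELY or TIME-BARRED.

The claim accrued on 2002-10-11, when the wrongful act occurred.
6 years from 2002-10-11 is 2008-10-11.
The period was tolled for 312 days by the plaintiff's legal incapacity (2005-12-15 to 2006-10-23), pushing the deadline to 2009-08-19.
Nothing else in the chronology tolls or restarts the period.
The 2009-10-16 filing falls after the 2009-08-19 deadline; the claim is time-barred.

TIME-BARRED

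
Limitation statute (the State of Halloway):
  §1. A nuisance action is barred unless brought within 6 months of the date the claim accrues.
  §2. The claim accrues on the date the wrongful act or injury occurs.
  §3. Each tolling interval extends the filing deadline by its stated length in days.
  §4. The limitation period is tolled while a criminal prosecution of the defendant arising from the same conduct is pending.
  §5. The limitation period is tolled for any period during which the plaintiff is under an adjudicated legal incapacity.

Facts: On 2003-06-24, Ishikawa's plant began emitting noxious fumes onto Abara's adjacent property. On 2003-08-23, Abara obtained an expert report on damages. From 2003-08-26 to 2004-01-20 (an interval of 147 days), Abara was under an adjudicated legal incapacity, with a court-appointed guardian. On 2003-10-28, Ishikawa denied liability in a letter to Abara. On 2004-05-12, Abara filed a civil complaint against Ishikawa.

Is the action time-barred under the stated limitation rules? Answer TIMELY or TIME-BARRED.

TIMELY

The claim accrued on 2003-06-24, the date of the act.
The untolled deadline — 6 months after 2003-06-24 — is 2003-12-24.
The plaintiff's legal incapacity from 2003-08-26 to 2004-01-20 tolled the period for 147 days, extending the deadline to 2004-05-19.
Nothing else in the chronology tolls or restarts the period.
The 2004-05-12 filing precedes the 2004-05-19 deadline; the claim is timely.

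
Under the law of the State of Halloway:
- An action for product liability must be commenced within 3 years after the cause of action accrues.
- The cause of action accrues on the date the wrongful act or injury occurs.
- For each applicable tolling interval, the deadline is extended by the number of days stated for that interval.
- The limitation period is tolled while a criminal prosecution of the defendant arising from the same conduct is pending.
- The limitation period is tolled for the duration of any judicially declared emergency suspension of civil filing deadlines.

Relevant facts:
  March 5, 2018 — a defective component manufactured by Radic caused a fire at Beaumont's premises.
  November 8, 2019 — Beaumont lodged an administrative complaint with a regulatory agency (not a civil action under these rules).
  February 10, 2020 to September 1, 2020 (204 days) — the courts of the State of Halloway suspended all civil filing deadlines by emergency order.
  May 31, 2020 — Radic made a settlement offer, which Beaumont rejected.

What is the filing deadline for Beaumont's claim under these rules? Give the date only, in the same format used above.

The claim accrued on March 5, 2018, when the wrongful act occurred.
3 years from March 5, 2018 is March 5, 2021.
Because the emergency suspension of filing deadlines ran from February 10, 2020 to September 1, 2020, the deadline is extended by 204 days to September 25, 2021.
None of the other events listed affects the running of the period under the stated rules.

September 25, 2021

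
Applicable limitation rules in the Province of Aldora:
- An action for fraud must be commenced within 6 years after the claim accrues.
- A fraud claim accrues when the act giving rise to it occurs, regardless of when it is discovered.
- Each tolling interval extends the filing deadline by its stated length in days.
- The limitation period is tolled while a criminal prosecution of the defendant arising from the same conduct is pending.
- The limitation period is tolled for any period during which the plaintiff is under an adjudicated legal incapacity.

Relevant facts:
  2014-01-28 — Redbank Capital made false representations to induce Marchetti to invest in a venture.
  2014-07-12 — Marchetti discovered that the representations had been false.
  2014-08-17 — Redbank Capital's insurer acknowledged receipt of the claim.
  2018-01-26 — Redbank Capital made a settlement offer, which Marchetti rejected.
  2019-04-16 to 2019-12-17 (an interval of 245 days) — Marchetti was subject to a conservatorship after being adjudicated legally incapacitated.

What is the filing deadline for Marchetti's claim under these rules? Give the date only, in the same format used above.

2020-09-29

The claim accrued on 2014-01-28, when the wrongful act occurred; under the stated occurrence rule the 2014-07-12 discovery does not delay accrual.
6 years from 2014-01-28 is 2020-01-28.
The period was tolled for 245 days by the plaintiff's legal incapacity (2019-04-16 to 2019-12-17), pushing the deadline to 2020-09-29.
Nothing else in the chronology tolls or restarts the period.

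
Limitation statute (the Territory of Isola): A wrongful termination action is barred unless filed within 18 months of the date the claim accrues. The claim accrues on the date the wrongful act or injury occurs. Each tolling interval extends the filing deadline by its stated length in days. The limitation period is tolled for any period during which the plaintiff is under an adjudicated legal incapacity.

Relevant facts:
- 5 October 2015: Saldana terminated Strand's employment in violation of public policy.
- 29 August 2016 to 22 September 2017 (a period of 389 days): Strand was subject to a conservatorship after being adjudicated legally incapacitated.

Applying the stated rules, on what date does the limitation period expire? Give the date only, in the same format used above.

29 April 2018

The claim accrued on 5 October 2015, the date of the act.
Adding the 18 months base period to 5 October 2015 gives a deadline of 5 April 2017, before any tolling.
The period was tolled for 389 days by the plaintiff's legal incapacity (29 August 2016 to 22 September 2017), pushing the deadline to 29 April 2018.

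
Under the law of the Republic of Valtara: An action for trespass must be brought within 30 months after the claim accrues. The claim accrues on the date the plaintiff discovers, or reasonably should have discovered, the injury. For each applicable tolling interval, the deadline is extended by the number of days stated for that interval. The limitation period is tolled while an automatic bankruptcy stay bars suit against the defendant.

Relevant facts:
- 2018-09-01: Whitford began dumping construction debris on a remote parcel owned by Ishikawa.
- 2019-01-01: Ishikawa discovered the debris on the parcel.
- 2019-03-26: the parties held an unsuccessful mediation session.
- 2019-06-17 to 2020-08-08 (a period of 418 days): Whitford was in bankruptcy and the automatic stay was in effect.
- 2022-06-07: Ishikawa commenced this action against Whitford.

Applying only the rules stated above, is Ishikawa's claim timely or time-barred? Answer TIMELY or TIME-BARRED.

Under the discovery rule, the claim accrued on 2019-01-01, when Ishikawa discovered the injury — not on the 2018-09-01 date of the underlying act.
30 months from 2019-01-01 is 2021-07-01.
Because the automatic bankruptcy stay ran from 2019-06-17 to 2020-08-08, the deadline is extended by 418 days to 2022-08-23.
Nothing else in the chronology tolls or restarts the period.
The 2022-06-07 filing precedes the 2022-08-23 deadline; the claim is timely.

TIMELY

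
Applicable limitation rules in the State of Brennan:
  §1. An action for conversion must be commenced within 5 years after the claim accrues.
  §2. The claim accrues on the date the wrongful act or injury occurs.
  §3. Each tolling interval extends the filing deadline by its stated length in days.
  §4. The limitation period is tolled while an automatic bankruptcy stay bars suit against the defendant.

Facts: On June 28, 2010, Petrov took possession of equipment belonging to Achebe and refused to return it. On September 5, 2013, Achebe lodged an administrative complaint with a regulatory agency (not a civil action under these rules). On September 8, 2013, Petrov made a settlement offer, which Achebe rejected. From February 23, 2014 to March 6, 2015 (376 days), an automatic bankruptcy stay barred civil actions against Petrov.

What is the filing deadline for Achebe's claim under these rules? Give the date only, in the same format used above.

The limitation period began to run on June 28, 2010.
5 years from June 28, 2010 is June 28, 2015.
Because the automatic bankruptcy stay ran from February 23, 2014 to March 6, 2015, the deadline is extended by 376 days to July 8, 2016.
Nothing else in the chronology tolls or restarts the period.

July 8, 2016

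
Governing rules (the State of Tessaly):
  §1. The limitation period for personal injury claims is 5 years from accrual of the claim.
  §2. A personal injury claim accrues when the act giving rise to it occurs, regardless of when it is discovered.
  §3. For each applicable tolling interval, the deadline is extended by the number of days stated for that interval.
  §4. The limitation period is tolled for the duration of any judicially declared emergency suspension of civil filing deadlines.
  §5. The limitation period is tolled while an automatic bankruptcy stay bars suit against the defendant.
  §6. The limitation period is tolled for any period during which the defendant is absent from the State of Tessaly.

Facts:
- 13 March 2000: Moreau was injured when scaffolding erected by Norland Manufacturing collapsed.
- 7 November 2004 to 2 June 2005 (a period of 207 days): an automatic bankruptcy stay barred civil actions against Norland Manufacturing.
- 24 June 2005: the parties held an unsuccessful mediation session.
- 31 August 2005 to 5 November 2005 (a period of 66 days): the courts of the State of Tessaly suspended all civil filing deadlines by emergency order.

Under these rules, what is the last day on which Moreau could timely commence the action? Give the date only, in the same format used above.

The claim accrued on 13 March 2000, when the wrongful act occurred.
The untolled deadline — 5 years after 13 March 2000 — is 13 March 2005.
The automatic bankruptcy stay from 7 November 2004 to 2 June 2005 tolled the period for 207 days, extending the deadline to 6 October 2005.
The emergency suspension of filing deadlines from 31 August 2005 to 5 November 2005 tolled the period for 66 days, extending the deadline to 11 December 2005.
The other events in the timeline have no effect on the limitation period under the stated rules.

11 December 2005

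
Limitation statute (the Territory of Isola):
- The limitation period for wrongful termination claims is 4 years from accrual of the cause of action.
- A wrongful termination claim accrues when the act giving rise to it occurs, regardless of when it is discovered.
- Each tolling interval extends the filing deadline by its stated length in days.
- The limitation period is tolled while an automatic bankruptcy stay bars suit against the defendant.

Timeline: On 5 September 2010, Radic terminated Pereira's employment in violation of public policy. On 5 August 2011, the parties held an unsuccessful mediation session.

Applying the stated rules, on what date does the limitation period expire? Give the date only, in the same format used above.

5 September 2014

The claim accrued on 5 September 2010, when the wrongful act occurred.
Adding the 4 years base period to 5 September 2010 gives a deadline of 5 September 2014, before any tolling.
None of the other events listed affects the running of the period under the stated rules.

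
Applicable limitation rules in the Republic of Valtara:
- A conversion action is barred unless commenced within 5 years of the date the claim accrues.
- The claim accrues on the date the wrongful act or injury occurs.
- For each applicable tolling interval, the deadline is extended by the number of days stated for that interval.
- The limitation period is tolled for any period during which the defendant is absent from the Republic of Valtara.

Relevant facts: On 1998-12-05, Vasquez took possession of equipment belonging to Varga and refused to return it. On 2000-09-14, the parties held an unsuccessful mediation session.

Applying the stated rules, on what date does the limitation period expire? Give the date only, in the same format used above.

The claim accrued on 1998-12-05, the date of the act.
Adding the 5 years base period to 1998-12-05 gives a deadline of 2003-12-05, before any tolling.
None of the other events listed affects the running of the period under the stated rules.

2003-12-05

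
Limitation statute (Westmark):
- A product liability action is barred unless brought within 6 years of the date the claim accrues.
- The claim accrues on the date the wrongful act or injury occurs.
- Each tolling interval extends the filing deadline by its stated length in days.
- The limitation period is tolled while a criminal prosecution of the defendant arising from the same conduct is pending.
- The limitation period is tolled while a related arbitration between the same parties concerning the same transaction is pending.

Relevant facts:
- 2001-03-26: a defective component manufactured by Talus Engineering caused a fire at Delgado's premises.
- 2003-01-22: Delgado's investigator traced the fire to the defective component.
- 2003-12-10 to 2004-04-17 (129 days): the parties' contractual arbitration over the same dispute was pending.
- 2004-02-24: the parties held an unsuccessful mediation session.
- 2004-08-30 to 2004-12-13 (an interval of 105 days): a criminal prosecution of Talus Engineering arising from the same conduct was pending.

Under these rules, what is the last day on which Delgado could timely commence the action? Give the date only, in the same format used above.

The claim accrued on 2001-03-26, when the wrongful act occurred; under the stated occurrence rule the 2003-01-22 discovery does not delay accrual.
The untolled deadline — 6 years after 2001-03-26 — is 2007-03-26.
The period was tolled for 129 days by the pending related arbitration (2003-12-10 to 2004-04-17), pushing the deadline to 2007-08-02.
The pending criminal prosecution from 2004-08-30 to 2004-12-13 tolled the period for 105 days, extending the deadline to 2007-11-15.
None of the other events listed affects the running of the period under the stated rules.

2007-11-15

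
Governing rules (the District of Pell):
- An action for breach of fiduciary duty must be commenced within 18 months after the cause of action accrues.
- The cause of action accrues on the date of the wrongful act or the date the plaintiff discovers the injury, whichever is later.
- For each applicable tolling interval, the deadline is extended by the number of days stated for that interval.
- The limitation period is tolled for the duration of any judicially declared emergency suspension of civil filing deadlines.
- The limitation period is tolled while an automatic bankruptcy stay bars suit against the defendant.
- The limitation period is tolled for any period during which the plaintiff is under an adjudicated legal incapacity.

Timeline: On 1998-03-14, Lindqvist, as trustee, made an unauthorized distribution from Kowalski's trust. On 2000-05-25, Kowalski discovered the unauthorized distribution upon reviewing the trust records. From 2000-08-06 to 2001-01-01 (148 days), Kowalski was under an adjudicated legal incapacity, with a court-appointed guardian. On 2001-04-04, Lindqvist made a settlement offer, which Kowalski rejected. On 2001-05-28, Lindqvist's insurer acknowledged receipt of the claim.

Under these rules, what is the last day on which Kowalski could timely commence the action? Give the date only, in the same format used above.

2002-04-22

Because discovery on 2000-05-25 post-dates the 1998-03-14 act, accrual under the later-of rule falls on 2000-05-25.
The untolled deadline — 18 months after 2000-05-25 — is 2001-11-25.
Because the plaintiff's legal incapacity ran from 2000-08-06 to 2001-01-01, the deadline is extended by 148 days to 2002-04-22.
The other events in the timeline have no effect on the limitation period under the stated rules.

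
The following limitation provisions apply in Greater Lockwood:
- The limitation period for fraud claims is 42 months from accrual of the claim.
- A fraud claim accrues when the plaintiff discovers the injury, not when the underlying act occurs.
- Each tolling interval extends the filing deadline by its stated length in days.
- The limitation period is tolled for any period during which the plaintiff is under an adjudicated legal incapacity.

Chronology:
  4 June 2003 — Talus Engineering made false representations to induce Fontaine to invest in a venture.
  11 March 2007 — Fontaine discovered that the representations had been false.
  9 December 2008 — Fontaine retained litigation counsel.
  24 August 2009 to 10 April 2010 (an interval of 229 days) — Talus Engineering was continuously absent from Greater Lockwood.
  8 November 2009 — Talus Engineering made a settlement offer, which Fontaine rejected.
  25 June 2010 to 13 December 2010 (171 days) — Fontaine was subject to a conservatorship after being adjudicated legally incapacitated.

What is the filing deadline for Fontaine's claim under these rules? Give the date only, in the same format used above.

1 March 2011

Under the discovery rule, the claim accrued on 11 March 2007, when Fontaine discovered the injury — not on the 4 June 2003 date of the underlying act.
42 months from 11 March 2007 is 11 September 2010.
The plaintiff's legal incapacity from 25 June 2010 to 13 December 2010 tolled the period for 171 days, extending the deadline to 1 March 2011.
Although the defendant's absence ran from 24 August 2009 to 10 April 2010, the stated rules do not make that a tolling event, so it is disregarded.
Nothing else in the chronology tolls or restarts the period.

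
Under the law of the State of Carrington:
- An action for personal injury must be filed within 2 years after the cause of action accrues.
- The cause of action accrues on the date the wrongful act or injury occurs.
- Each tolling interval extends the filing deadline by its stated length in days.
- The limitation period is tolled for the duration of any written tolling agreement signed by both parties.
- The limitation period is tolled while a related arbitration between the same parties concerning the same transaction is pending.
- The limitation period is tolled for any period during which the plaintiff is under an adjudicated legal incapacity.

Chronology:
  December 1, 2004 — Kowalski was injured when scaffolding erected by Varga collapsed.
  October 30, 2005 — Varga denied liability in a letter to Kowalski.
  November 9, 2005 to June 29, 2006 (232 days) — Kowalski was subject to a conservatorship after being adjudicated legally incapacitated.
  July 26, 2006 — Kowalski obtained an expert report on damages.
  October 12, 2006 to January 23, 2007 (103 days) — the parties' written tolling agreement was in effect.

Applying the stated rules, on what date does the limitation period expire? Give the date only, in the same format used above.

November 1, 2007

The claim accrued on December 1, 2004, when the wrongful act occurred.
Adding the 2 years base period to December 1, 2004 gives a deadline of December 1, 2006, before any tolling.
Because the plaintiff's legal incapacity ran from November 9, 2005 to June 29, 2006, the deadline is extended by 232 days to July 21, 2007.
The written tolling agreement from October 12, 2006 to January 23, 2007 tolled the period for 103 days, extending the deadline to November 1, 2007.
None of the other events listed affects the running of the period under the stated rules.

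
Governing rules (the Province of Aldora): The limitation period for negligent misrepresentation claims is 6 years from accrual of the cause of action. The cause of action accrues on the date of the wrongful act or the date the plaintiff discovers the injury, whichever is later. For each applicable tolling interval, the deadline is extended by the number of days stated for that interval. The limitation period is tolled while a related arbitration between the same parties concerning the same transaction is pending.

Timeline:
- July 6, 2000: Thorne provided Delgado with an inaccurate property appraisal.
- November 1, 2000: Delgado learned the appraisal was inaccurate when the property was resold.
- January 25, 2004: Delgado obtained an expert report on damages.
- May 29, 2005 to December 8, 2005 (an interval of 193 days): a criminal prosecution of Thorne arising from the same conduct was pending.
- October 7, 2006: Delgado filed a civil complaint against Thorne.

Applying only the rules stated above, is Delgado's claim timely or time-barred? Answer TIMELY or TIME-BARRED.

Because discovery on November 1, 2000 post-dates the July 6, 2000 act, accrual under the later-of rule falls on November 1, 2000.
The untolled deadline — 6 years after November 1, 2000 — is November 1, 2006.
Although a criminal prosecution ran from May 29, 2005 to December 8, 2005, the stated rules do not make that a tolling event, so it is disregarded.
None of the other events listed affects the running of the period under the stated rules.
Delgado filed on October 7, 2006, before the November 1, 2006 deadline, so the action is timely.

TIMELY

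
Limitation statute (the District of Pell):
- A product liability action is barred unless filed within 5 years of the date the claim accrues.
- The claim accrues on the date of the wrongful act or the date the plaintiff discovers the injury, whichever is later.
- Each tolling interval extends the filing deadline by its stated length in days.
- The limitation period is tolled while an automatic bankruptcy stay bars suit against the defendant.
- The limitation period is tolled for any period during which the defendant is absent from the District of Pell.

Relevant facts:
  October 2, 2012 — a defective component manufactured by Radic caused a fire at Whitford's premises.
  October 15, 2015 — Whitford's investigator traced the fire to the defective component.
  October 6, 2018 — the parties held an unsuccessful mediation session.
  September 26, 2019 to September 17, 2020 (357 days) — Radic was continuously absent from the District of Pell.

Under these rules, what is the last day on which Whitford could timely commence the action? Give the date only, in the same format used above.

October 7, 2021

Because discovery on October 15, 2015 post-dates the October 2, 2012 act, accrual under the later-of rule falls on October 15, 2015.
5 years from October 15, 2015 is October 15, 2020.
The period was tolled for 357 days by the defendant's absence from the jurisdiction (September 26, 2019 to September 17, 2020), pushing the deadline to October 7, 2021.
The other events in the timeline have no effect on the limitation period under the stated rules.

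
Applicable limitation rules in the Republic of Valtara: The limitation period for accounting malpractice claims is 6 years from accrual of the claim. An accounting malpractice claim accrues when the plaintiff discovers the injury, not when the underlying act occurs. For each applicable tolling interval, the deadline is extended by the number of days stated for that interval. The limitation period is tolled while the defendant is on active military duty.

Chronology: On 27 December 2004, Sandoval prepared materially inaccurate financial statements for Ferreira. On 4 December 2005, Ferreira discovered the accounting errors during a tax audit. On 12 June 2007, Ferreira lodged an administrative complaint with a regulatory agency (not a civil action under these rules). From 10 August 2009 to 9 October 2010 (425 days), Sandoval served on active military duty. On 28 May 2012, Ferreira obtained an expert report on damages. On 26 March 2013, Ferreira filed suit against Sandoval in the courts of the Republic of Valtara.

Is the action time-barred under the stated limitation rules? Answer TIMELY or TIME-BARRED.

Under the discovery rule, the claim accrued on 4 December 2005, when Ferreira discovered the injury — not on the 27 December 2004 date of the underlying act.
Adding the 6 years base period to 4 December 2005 gives a deadline of 4 December 2011, before any tolling.
Because the defendant's active military service ran from 10 August 2009 to 9 October 2010, the deadline is extended by 425 days to 1 February 2013.
The other events in the timeline have no effect on the limitation period under the stated rules.
The 26 March 2013 filing falls after the 1 February 2013 deadline; the claim is time-barred.

TIME-BARRED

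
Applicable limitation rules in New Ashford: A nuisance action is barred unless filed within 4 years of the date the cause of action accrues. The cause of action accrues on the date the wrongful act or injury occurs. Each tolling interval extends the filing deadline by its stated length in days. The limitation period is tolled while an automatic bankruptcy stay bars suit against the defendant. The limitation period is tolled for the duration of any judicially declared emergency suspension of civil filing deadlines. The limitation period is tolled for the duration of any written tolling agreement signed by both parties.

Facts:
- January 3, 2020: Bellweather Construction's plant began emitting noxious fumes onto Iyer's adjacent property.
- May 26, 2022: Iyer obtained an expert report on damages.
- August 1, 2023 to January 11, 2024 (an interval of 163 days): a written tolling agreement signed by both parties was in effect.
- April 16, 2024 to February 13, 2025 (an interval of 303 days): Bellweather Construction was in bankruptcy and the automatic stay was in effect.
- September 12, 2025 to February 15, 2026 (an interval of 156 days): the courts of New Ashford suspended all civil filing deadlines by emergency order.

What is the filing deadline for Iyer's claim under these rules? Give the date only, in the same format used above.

April 13, 2025

The limitation period began to run on January 3, 2020.
4 years from January 3, 2020 is January 3, 2024.
Because the written tolling agreement ran from August 1, 2023 to January 11, 2024, the deadline is extended by 163 days to June 14, 2024.
The period was tolled for 303 days by the automatic bankruptcy stay (April 16, 2024 to February 13, 2025), pushing the deadline to April 13, 2025.
The emergency suspension of filing deadlines from September 12, 2025 to February 15, 2026 began after the period had already run on April 13, 2025, so it has no tolling effect.
Nothing else in the chronology tolls or restarts the period.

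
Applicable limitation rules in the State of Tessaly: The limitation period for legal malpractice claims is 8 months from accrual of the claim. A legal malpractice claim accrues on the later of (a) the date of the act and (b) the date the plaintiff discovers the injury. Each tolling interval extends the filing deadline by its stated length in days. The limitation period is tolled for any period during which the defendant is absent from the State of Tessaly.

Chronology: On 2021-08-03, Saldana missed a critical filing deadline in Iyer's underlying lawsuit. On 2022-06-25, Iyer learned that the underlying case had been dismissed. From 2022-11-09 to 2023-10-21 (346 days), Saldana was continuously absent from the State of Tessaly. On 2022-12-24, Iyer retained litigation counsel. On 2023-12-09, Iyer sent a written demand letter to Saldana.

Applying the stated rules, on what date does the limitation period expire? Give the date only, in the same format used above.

The claim accrued on 2022-06-25 — the later of the 2021-08-03 act and the 2022-06-25 discovery.
The untolled deadline — 8 months after 2022-06-25 — is 2023-02-25.
The period was tolled for 346 days by the defendant's absence from the jurisdiction (2022-11-09 to 2023-10-21), pushing the deadline to 2024-02-06.
Nothing else in the chronology tolls or restarts the period.

2024-02-06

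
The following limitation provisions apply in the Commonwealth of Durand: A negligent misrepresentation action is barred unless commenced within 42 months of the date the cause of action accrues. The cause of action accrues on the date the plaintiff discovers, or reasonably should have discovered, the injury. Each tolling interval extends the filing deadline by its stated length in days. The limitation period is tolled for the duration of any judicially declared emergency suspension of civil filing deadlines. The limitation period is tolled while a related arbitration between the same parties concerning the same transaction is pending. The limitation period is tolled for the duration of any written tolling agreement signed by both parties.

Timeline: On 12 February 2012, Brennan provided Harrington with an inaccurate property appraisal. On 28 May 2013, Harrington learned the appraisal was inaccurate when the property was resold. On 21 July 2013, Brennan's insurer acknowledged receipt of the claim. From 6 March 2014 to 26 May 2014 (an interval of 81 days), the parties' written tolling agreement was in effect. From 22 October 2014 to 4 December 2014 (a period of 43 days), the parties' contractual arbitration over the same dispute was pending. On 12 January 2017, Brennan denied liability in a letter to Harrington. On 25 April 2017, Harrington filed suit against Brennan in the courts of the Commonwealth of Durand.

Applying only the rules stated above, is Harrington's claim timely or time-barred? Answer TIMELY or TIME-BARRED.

TIME-BARRED

Accrual is tied to discovery, so the period began on 28 May 2013 rather than on 12 February 2012 when the act occurred.
Adding the 42 months base period to 28 May 2013 gives a deadline of 28 November 2016, before any tolling.
The written tolling agreement from 6 March 2014 to 26 May 2014 tolled the period for 81 days, extending the deadline to 17 February 2017.
The pending related arbitration from 22 October 2014 to 4 December 2014 tolled the period for 43 days, extending the deadline to 1 April 2017.
Nothing else in the chronology tolls or restarts the period.
The 25 April 2017 filing falls after the 1 April 2017 deadline; the claim is time-barred.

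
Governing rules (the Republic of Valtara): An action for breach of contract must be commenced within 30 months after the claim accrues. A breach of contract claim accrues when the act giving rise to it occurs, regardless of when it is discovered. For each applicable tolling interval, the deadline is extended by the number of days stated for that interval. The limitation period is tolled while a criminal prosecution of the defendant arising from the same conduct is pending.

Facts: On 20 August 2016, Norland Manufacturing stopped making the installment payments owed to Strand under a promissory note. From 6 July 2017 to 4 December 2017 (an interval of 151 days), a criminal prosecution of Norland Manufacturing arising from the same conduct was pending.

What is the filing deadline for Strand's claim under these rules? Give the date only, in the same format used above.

The limitation period began to run on 20 August 2016.
Adding the 30 months base period to 20 August 2016 gives a deadline of 20 February 2019, before any tolling.
The period was tolled for 151 days by the pending criminal prosecution (6 July 2017 to 4 December 2017), pushing the deadline to 21 July 2019.

21 July 2019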